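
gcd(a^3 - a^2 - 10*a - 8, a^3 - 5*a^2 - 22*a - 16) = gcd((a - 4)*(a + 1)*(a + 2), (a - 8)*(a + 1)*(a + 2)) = a^2 + 3*a + 2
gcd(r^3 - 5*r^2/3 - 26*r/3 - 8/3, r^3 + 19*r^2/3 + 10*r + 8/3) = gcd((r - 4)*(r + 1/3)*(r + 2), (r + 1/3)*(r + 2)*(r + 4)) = r^2 + 7*r/3 + 2/3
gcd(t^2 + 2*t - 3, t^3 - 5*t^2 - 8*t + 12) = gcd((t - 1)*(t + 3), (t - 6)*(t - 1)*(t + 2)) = t - 1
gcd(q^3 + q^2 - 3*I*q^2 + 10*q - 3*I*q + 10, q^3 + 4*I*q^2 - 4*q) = q + 2*I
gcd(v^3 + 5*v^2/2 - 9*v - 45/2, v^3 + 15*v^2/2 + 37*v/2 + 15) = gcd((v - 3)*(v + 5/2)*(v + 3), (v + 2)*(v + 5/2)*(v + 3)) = v^2 + 11*v/2 + 15/2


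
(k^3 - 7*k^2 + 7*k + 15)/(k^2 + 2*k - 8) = (k^3 - 7*k^2 + 7*k + 15)/(k^2 + 2*k - 8)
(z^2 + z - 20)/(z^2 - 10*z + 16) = (z^2 + z - 20)/(z^2 - 10*z + 16)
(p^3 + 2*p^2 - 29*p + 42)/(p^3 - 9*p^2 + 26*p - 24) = (p + 7)/(p - 4)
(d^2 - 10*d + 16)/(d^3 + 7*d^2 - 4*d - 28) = (d - 8)/(d^2 + 9*d + 14)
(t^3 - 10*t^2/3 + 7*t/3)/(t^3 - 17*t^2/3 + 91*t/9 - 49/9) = 3*t/(3*t - 7)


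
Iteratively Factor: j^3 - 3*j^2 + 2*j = (j - 1)*(j^2 - 2*j) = j*(j - 1)*(j - 2)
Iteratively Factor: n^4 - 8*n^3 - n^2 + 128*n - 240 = (n - 3)*(n^3 - 5*n^2 - 16*n + 80) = (n - 5)*(n - 3)*(n^2 - 16) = (n - 5)*(n - 4)*(n - 3)*(n + 4)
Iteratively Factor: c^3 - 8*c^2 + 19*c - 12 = (c - 1)*(c^2 - 7*c + 12) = (c - 3)*(c - 1)*(c - 4)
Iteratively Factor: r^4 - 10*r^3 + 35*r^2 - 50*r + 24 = (r - 1)*(r^3 - 9*r^2 + 26*r - 24) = (r - 3)*(r - 1)*(r^2 - 6*r + 8) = (r - 3)*(r - 2)*(r - 1)*(r - 4)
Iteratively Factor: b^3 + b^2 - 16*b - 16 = (b + 1)*(b^2 - 16) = (b - 4)*(b + 1)*(b + 4)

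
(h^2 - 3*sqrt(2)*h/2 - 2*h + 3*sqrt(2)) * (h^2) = h^4 - 3*sqrt(2)*h^3/2 - 2*h^3 + 3*sqrt(2)*h^2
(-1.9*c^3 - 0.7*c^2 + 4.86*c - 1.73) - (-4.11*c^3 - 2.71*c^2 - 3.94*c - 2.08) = 2.21*c^3 + 2.01*c^2 + 8.8*c + 0.35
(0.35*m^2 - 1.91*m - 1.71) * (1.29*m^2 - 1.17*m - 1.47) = 0.4515*m^4 - 2.8734*m^3 - 0.4857*m^2 + 4.8084*m + 2.5137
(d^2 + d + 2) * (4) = 4*d^2 + 4*d + 8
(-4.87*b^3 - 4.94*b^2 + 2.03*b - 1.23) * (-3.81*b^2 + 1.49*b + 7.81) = 18.5547*b^5 + 11.5651*b^4 - 53.1296*b^3 - 30.8704*b^2 + 14.0216*b - 9.6063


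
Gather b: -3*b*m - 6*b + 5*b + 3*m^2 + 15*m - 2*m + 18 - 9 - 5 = b*(-3*m - 1) + 3*m^2 + 13*m + 4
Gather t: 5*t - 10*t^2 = -10*t^2 + 5*t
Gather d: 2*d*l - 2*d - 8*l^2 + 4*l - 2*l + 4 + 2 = d*(2*l - 2) - 8*l^2 + 2*l + 6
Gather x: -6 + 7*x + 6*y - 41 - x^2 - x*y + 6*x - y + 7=-x^2 + x*(13 - y) + 5*y - 40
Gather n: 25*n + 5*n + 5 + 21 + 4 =30*n + 30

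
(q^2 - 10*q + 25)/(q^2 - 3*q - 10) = (q - 5)/(q + 2)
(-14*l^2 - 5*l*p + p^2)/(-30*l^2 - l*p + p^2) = (14*l^2 + 5*l*p - p^2)/(30*l^2 + l*p - p^2)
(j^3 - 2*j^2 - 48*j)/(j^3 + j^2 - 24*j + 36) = j*(j - 8)/(j^2 - 5*j + 6)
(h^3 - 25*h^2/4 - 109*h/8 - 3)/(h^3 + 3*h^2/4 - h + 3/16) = 2*(4*h^2 - 31*h - 8)/(8*h^2 - 6*h + 1)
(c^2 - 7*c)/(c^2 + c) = (c - 7)/(c + 1)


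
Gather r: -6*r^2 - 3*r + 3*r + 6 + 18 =24 - 6*r^2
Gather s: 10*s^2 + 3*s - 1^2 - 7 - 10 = 10*s^2 + 3*s - 18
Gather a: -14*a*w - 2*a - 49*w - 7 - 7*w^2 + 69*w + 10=a*(-14*w - 2) - 7*w^2 + 20*w + 3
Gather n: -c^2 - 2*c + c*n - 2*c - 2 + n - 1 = -c^2 - 4*c + n*(c + 1) - 3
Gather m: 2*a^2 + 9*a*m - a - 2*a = 2*a^2 + 9*a*m - 3*a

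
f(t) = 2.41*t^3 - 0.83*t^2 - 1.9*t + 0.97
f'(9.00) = 568.79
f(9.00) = 1673.53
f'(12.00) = 1019.30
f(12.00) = 4023.13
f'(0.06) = -1.97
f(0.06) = 0.85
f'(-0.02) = -1.86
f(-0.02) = 1.01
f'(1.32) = 8.51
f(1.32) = 2.56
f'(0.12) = -2.00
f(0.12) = 0.73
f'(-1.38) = 14.16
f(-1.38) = -4.32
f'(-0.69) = 2.69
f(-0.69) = 1.09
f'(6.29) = 273.71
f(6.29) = 555.93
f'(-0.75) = 3.41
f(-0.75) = 0.91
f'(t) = 7.23*t^2 - 1.66*t - 1.9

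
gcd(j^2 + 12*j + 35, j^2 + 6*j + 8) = 1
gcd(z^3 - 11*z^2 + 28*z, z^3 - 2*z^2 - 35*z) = z^2 - 7*z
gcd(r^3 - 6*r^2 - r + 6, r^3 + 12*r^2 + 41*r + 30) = r + 1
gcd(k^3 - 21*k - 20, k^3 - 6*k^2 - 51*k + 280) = k - 5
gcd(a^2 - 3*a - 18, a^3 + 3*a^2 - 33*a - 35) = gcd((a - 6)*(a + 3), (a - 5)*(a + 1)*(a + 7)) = 1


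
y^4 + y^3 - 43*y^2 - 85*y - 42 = (y - 7)*(y + 1)^2*(y + 6)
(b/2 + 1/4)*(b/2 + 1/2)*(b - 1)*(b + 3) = b^4/4 + 7*b^3/8 + b^2/8 - 7*b/8 - 3/8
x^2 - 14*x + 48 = (x - 8)*(x - 6)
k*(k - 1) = k^2 - k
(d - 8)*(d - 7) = d^2 - 15*d + 56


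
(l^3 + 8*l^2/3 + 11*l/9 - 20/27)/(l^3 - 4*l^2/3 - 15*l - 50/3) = (l^2 + l - 4/9)/(l^2 - 3*l - 10)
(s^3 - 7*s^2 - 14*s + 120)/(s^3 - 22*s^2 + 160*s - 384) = (s^2 - s - 20)/(s^2 - 16*s + 64)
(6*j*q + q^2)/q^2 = (6*j + q)/q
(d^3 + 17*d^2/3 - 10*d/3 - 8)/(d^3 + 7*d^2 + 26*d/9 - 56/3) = 3*(d + 1)/(3*d + 7)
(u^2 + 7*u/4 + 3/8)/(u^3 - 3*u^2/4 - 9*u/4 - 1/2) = (u + 3/2)/(u^2 - u - 2)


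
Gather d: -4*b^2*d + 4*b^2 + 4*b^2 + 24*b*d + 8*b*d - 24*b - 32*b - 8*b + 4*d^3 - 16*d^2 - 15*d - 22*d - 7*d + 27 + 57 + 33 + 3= 8*b^2 - 64*b + 4*d^3 - 16*d^2 + d*(-4*b^2 + 32*b - 44) + 120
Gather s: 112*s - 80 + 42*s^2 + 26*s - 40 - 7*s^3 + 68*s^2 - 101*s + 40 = -7*s^3 + 110*s^2 + 37*s - 80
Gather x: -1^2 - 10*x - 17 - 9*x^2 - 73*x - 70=-9*x^2 - 83*x - 88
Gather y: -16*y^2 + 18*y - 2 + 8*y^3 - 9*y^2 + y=8*y^3 - 25*y^2 + 19*y - 2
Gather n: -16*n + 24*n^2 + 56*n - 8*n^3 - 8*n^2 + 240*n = -8*n^3 + 16*n^2 + 280*n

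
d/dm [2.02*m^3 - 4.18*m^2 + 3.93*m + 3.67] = 6.06*m^2 - 8.36*m + 3.93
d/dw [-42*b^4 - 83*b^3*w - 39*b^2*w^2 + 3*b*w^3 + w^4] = -83*b^3 - 78*b^2*w + 9*b*w^2 + 4*w^3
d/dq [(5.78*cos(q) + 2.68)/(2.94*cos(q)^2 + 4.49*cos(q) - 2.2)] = (16.9932*cos(q)^2 + 15.7584*cos(q) + 24.7492)*sin(q)/(8.6436*cos(q)^4 + 26.4012*cos(q)^3 + 7.2241*cos(q)^2 - 19.756*cos(q) + 4.84)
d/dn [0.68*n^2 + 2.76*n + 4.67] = 1.36*n + 2.76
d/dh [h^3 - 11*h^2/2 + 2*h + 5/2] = 3*h^2 - 11*h + 2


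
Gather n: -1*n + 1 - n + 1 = 2 - 2*n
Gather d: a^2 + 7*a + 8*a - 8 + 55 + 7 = a^2 + 15*a + 54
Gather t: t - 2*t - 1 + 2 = 1 - t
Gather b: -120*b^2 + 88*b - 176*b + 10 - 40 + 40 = -120*b^2 - 88*b + 10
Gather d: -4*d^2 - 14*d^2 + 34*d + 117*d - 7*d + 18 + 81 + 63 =-18*d^2 + 144*d + 162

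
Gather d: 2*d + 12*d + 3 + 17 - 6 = 14*d + 14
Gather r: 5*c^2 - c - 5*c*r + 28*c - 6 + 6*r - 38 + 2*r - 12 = 5*c^2 + 27*c + r*(8 - 5*c) - 56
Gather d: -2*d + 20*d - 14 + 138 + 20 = 18*d + 144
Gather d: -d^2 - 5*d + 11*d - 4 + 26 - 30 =-d^2 + 6*d - 8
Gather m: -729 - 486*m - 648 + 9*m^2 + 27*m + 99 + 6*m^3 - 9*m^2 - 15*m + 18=6*m^3 - 474*m - 1260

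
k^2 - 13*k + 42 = (k - 7)*(k - 6)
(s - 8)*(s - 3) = s^2 - 11*s + 24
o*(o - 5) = o^2 - 5*o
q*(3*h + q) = 3*h*q + q^2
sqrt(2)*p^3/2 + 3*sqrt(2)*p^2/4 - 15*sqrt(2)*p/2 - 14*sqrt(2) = (p - 4)*(p + 7/2)*(sqrt(2)*p/2 + sqrt(2))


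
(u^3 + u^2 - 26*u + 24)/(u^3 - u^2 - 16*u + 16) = (u + 6)/(u + 4)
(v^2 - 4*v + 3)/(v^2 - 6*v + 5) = (v - 3)/(v - 5)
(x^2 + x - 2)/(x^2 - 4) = (x - 1)/(x - 2)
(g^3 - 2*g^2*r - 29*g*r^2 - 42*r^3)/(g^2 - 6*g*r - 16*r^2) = (-g^2 + 4*g*r + 21*r^2)/(-g + 8*r)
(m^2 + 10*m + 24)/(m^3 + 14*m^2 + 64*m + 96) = 1/(m + 4)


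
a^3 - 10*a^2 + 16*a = a*(a - 8)*(a - 2)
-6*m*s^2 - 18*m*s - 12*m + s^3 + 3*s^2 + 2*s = (-6*m + s)*(s + 1)*(s + 2)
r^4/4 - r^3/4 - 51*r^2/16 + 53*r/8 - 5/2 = (r/4 + 1)*(r - 5/2)*(r - 2)*(r - 1/2)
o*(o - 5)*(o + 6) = o^3 + o^2 - 30*o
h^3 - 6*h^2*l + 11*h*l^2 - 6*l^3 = (h - 3*l)*(h - 2*l)*(h - l)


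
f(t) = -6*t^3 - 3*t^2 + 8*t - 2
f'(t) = -18*t^2 - 6*t + 8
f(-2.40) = 44.46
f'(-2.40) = -81.28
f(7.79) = -2958.11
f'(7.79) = -1131.05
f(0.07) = -1.46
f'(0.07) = 7.49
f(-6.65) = 1576.61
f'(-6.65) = -748.10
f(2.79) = -133.34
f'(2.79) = -148.85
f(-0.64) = -6.78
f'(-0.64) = 4.47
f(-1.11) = -6.37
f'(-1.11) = -7.52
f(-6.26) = 1302.24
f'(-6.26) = -659.82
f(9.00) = -4547.00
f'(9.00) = -1504.00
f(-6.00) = 1138.00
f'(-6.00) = -604.00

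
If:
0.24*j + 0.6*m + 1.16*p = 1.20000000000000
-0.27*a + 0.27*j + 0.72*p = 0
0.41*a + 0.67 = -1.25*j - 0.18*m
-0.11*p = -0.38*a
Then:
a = 0.10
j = -0.81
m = 1.67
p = 0.34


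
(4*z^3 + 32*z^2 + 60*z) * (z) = 4*z^4 + 32*z^3 + 60*z^2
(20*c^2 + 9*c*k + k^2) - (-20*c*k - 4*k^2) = 20*c^2 + 29*c*k + 5*k^2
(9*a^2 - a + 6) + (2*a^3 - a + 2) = 2*a^3 + 9*a^2 - 2*a + 8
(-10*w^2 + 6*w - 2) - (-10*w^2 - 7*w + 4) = 13*w - 6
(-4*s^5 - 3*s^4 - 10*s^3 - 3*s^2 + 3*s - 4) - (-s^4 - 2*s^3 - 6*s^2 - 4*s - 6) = -4*s^5 - 2*s^4 - 8*s^3 + 3*s^2 + 7*s + 2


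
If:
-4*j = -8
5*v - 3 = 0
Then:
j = 2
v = 3/5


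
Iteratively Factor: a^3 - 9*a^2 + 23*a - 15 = (a - 3)*(a^2 - 6*a + 5) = (a - 3)*(a - 1)*(a - 5)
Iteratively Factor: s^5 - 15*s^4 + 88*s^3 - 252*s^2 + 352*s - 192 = (s - 2)*(s^4 - 13*s^3 + 62*s^2 - 128*s + 96) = (s - 4)*(s - 2)*(s^3 - 9*s^2 + 26*s - 24) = (s - 4)*(s - 3)*(s - 2)*(s^2 - 6*s + 8) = (s - 4)^2*(s - 3)*(s - 2)*(s - 2)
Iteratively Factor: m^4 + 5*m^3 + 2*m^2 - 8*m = (m + 4)*(m^3 + m^2 - 2*m) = (m + 2)*(m + 4)*(m^2 - m) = m*(m + 2)*(m + 4)*(m - 1)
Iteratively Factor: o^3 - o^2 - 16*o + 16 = (o - 1)*(o^2 - 16) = (o - 4)*(o - 1)*(o + 4)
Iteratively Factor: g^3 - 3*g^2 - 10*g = (g + 2)*(g^2 - 5*g) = g*(g + 2)*(g - 5)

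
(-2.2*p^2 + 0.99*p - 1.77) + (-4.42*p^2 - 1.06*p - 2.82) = -6.62*p^2 - 0.0700000000000001*p - 4.59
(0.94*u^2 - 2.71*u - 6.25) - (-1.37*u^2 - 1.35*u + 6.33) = 2.31*u^2 - 1.36*u - 12.58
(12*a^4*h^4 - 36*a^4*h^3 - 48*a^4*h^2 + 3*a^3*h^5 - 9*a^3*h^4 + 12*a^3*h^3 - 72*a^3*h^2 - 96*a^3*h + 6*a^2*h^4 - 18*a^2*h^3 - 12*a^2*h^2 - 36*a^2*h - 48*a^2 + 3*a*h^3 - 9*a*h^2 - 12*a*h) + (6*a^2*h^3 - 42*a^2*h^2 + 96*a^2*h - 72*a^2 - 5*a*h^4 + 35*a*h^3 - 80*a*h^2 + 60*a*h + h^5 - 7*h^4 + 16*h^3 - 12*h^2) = 12*a^4*h^4 - 36*a^4*h^3 - 48*a^4*h^2 + 3*a^3*h^5 - 9*a^3*h^4 + 12*a^3*h^3 - 72*a^3*h^2 - 96*a^3*h + 6*a^2*h^4 - 12*a^2*h^3 - 54*a^2*h^2 + 60*a^2*h - 120*a^2 - 5*a*h^4 + 38*a*h^3 - 89*a*h^2 + 48*a*h + h^5 - 7*h^4 + 16*h^3 - 12*h^2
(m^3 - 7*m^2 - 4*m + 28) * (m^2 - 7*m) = m^5 - 14*m^4 + 45*m^3 + 56*m^2 - 196*m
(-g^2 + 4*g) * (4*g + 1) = -4*g^3 + 15*g^2 + 4*g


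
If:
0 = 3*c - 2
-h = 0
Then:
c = 2/3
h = 0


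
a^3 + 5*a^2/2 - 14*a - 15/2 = (a - 3)*(a + 1/2)*(a + 5)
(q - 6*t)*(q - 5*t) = q^2 - 11*q*t + 30*t^2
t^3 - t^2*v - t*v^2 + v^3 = (-t + v)^2*(t + v)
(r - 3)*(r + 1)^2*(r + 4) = r^4 + 3*r^3 - 9*r^2 - 23*r - 12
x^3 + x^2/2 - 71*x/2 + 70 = (x - 4)*(x - 5/2)*(x + 7)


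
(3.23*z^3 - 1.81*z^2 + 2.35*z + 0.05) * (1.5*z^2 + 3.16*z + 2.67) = 4.845*z^5 + 7.4918*z^4 + 6.4295*z^3 + 2.6683*z^2 + 6.4325*z + 0.1335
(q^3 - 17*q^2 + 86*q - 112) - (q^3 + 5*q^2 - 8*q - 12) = -22*q^2 + 94*q - 100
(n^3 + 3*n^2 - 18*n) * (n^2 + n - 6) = n^5 + 4*n^4 - 21*n^3 - 36*n^2 + 108*n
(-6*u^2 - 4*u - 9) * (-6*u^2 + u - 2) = 36*u^4 + 18*u^3 + 62*u^2 - u + 18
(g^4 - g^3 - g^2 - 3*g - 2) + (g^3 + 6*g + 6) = g^4 - g^2 + 3*g + 4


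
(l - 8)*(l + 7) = l^2 - l - 56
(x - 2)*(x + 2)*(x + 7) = x^3 + 7*x^2 - 4*x - 28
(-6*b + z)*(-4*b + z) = 24*b^2 - 10*b*z + z^2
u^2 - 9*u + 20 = (u - 5)*(u - 4)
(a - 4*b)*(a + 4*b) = a^2 - 16*b^2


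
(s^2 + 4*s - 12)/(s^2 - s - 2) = (s + 6)/(s + 1)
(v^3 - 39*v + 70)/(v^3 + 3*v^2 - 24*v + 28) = (v - 5)/(v - 2)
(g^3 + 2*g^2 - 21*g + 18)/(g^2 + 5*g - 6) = g - 3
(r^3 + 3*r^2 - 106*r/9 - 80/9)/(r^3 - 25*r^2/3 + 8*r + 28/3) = (3*r^2 + 7*r - 40)/(3*(r^2 - 9*r + 14))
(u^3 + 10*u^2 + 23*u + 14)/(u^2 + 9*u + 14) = u + 1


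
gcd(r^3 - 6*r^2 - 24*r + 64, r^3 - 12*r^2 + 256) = r^2 - 4*r - 32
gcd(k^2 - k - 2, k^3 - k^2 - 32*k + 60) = k - 2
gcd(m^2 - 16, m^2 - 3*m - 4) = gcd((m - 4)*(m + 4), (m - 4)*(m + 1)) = m - 4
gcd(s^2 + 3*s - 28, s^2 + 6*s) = 1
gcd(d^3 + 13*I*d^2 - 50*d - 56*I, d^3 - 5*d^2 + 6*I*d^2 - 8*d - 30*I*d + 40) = d^2 + 6*I*d - 8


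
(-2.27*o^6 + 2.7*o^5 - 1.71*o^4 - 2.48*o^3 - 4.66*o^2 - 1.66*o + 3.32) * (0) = 0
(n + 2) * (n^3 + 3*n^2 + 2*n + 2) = n^4 + 5*n^3 + 8*n^2 + 6*n + 4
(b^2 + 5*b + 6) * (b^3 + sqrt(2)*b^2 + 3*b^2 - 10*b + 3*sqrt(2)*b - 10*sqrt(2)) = b^5 + sqrt(2)*b^4 + 8*b^4 + 11*b^3 + 8*sqrt(2)*b^3 - 32*b^2 + 11*sqrt(2)*b^2 - 60*b - 32*sqrt(2)*b - 60*sqrt(2)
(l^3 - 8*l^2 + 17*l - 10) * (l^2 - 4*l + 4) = l^5 - 12*l^4 + 53*l^3 - 110*l^2 + 108*l - 40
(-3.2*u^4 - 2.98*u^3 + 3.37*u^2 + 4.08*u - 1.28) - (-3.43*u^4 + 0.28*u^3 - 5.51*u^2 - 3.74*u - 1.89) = 0.23*u^4 - 3.26*u^3 + 8.88*u^2 + 7.82*u + 0.61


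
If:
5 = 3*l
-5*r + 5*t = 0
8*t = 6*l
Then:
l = 5/3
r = 5/4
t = 5/4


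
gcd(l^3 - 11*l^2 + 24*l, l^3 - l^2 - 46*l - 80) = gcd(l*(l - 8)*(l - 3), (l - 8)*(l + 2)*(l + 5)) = l - 8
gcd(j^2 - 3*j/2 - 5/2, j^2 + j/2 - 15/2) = j - 5/2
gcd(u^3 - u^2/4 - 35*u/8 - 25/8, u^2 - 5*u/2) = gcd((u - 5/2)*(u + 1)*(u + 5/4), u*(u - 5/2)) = u - 5/2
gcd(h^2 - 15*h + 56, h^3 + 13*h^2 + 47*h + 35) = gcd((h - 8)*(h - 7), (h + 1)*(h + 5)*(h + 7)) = 1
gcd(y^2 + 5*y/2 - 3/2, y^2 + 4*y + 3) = y + 3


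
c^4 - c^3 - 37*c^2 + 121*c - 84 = (c - 4)*(c - 3)*(c - 1)*(c + 7)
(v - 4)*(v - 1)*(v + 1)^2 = v^4 - 3*v^3 - 5*v^2 + 3*v + 4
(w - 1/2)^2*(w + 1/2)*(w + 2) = w^4 + 3*w^3/2 - 5*w^2/4 - 3*w/8 + 1/4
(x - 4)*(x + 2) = x^2 - 2*x - 8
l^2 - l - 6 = (l - 3)*(l + 2)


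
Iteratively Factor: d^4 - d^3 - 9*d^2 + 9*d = (d - 3)*(d^3 + 2*d^2 - 3*d) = (d - 3)*(d + 3)*(d^2 - d) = (d - 3)*(d - 1)*(d + 3)*(d)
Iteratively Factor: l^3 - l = (l)*(l^2 - 1) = l*(l - 1)*(l + 1)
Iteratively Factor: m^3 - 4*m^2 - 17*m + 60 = (m - 3)*(m^2 - m - 20) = (m - 5)*(m - 3)*(m + 4)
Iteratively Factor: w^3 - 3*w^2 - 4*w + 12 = (w - 3)*(w^2 - 4) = (w - 3)*(w + 2)*(w - 2)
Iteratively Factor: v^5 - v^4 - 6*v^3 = (v)*(v^4 - v^3 - 6*v^2) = v*(v - 3)*(v^3 + 2*v^2) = v*(v - 3)*(v + 2)*(v^2) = v^2*(v - 3)*(v + 2)*(v)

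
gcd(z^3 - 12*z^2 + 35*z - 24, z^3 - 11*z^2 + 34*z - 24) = z - 1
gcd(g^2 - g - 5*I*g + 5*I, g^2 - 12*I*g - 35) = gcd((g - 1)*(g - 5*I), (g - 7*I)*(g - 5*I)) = g - 5*I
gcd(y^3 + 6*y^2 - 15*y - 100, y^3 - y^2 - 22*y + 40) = y^2 + y - 20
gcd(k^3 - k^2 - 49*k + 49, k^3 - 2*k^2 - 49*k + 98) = k^2 - 49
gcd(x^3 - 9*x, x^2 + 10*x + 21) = x + 3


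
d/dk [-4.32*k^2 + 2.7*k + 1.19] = 2.7 - 8.64*k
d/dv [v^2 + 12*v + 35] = 2*v + 12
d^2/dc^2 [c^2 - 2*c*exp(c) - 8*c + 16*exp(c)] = -2*c*exp(c) + 12*exp(c) + 2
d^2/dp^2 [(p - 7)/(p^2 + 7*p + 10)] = 2*(-3*p*(p^2 + 7*p + 10) + (p - 7)*(2*p + 7)^2)/(p^2 + 7*p + 10)^3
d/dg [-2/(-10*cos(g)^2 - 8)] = 20*sin(2*g)/(5*cos(2*g) + 13)^2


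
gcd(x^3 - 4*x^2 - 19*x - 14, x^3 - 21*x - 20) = x + 1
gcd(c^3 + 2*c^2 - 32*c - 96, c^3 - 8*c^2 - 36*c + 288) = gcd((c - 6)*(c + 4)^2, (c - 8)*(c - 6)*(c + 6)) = c - 6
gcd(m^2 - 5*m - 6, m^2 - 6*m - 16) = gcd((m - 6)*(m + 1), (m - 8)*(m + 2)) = 1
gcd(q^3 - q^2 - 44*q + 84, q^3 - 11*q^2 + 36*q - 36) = q^2 - 8*q + 12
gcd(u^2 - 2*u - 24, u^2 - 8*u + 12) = u - 6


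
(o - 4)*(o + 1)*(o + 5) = o^3 + 2*o^2 - 19*o - 20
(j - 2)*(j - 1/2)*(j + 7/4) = j^3 - 3*j^2/4 - 27*j/8 + 7/4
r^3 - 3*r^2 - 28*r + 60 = (r - 6)*(r - 2)*(r + 5)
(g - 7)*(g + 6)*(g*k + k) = g^3*k - 43*g*k - 42*k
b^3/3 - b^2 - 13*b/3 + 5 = (b/3 + 1)*(b - 5)*(b - 1)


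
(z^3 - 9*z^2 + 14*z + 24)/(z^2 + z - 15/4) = 4*(z^3 - 9*z^2 + 14*z + 24)/(4*z^2 + 4*z - 15)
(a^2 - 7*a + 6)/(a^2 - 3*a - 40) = (-a^2 + 7*a - 6)/(-a^2 + 3*a + 40)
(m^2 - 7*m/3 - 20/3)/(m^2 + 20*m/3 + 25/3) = (m - 4)/(m + 5)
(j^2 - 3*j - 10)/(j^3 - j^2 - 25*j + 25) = (j + 2)/(j^2 + 4*j - 5)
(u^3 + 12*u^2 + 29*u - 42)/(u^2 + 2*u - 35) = (u^2 + 5*u - 6)/(u - 5)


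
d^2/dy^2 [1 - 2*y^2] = -4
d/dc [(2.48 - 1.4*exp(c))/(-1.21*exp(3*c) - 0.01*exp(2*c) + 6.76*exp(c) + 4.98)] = (-3.388*exp(3*c) + 8.9884*exp(2*c) + 0.0495999999999999*exp(c) - 23.7368)*exp(c)/(1.4641*exp(6*c) + 0.0242*exp(5*c) - 16.3591*exp(4*c) - 12.1868*exp(3*c) + 45.598*exp(2*c) + 67.3296*exp(c) + 24.8004)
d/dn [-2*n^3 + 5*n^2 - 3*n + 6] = -6*n^2 + 10*n - 3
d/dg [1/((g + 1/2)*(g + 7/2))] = 32*(-g - 2)/(16*g^4 + 128*g^3 + 312*g^2 + 224*g + 49)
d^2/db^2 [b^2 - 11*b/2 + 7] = 2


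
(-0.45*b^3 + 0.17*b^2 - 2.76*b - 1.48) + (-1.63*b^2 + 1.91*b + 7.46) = -0.45*b^3 - 1.46*b^2 - 0.85*b + 5.98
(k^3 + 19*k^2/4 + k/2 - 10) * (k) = k^4 + 19*k^3/4 + k^2/2 - 10*k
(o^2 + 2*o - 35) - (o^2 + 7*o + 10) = -5*o - 45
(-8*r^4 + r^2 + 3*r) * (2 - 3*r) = 24*r^5 - 16*r^4 - 3*r^3 - 7*r^2 + 6*r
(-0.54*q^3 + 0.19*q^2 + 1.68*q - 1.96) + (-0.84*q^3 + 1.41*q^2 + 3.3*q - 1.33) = -1.38*q^3 + 1.6*q^2 + 4.98*q - 3.29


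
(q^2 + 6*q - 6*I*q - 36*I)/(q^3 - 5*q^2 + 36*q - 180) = (q + 6)/(q^2 + q*(-5 + 6*I) - 30*I)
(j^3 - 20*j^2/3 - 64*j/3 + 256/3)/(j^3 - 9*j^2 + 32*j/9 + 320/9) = 3*(j + 4)/(3*j + 5)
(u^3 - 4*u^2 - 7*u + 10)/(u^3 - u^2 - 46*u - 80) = (u^2 - 6*u + 5)/(u^2 - 3*u - 40)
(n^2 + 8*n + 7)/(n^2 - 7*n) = (n^2 + 8*n + 7)/(n*(n - 7))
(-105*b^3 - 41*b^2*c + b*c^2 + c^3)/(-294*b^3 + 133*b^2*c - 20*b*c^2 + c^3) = (15*b^2 + 8*b*c + c^2)/(42*b^2 - 13*b*c + c^2)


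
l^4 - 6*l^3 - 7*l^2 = l^2*(l - 7)*(l + 1)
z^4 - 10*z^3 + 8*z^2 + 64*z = z*(z - 8)*(z - 4)*(z + 2)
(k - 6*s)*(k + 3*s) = k^2 - 3*k*s - 18*s^2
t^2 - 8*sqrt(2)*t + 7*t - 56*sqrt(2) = (t + 7)*(t - 8*sqrt(2))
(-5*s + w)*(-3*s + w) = 15*s^2 - 8*s*w + w^2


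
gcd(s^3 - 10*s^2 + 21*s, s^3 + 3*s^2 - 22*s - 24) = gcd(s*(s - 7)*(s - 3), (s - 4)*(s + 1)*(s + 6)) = 1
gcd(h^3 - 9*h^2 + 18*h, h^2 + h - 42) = h - 6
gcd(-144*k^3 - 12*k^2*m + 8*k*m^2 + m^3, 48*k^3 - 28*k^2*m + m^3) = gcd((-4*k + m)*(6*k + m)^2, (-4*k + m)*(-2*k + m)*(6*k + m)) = 24*k^2 - 2*k*m - m^2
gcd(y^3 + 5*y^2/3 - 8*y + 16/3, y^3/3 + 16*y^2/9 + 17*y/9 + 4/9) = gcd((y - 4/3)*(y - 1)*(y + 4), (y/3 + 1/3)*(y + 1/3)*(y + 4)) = y + 4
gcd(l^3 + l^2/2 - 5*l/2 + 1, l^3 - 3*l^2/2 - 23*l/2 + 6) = l - 1/2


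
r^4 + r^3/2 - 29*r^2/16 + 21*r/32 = r*(r - 3/4)*(r - 1/2)*(r + 7/4)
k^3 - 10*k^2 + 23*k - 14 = (k - 7)*(k - 2)*(k - 1)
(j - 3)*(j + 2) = j^2 - j - 6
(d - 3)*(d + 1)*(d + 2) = d^3 - 7*d - 6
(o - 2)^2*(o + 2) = o^3 - 2*o^2 - 4*o + 8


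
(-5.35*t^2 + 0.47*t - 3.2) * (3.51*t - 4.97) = -18.7785*t^3 + 28.2392*t^2 - 13.5679*t + 15.904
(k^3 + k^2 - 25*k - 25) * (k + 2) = k^4 + 3*k^3 - 23*k^2 - 75*k - 50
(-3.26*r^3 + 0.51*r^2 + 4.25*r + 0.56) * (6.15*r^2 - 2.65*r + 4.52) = -20.049*r^5 + 11.7755*r^4 + 10.0508*r^3 - 5.5133*r^2 + 17.726*r + 2.5312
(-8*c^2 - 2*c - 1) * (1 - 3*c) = 24*c^3 - 2*c^2 + c - 1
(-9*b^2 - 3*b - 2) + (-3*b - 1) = -9*b^2 - 6*b - 3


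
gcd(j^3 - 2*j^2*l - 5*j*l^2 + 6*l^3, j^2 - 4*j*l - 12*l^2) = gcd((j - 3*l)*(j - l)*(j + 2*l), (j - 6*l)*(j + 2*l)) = j + 2*l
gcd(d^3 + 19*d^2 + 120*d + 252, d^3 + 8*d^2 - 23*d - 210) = d^2 + 13*d + 42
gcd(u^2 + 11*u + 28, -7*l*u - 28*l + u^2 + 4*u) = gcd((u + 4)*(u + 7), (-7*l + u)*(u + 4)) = u + 4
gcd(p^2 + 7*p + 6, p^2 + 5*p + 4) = p + 1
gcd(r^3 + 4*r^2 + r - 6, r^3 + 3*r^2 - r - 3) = r^2 + 2*r - 3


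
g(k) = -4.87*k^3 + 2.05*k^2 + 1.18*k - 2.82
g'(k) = -14.61*k^2 + 4.1*k + 1.18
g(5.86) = -905.50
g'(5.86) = -476.50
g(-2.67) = 101.34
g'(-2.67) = -113.92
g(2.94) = -105.39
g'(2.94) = -113.05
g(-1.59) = 20.06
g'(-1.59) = -42.27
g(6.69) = -1361.34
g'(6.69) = -625.28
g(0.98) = -4.28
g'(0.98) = -8.83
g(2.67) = -77.75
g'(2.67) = -92.03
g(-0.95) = 2.08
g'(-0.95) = -15.90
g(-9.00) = 3702.84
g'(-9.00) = -1219.13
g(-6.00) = 1115.82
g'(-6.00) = -549.38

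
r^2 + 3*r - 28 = (r - 4)*(r + 7)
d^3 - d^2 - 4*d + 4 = (d - 2)*(d - 1)*(d + 2)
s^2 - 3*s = s*(s - 3)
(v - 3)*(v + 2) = v^2 - v - 6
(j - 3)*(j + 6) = j^2 + 3*j - 18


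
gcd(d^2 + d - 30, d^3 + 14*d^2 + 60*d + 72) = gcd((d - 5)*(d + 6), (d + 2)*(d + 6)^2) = d + 6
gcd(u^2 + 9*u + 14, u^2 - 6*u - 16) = u + 2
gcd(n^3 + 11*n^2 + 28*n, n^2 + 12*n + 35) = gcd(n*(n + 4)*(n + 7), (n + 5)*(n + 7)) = n + 7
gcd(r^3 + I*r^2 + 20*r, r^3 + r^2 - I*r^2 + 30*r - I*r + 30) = r + 5*I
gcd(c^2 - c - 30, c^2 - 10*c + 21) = 1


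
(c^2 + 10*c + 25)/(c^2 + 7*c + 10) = (c + 5)/(c + 2)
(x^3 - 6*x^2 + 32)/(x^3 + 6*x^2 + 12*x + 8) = (x^2 - 8*x + 16)/(x^2 + 4*x + 4)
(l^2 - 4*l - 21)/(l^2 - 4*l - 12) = (-l^2 + 4*l + 21)/(-l^2 + 4*l + 12)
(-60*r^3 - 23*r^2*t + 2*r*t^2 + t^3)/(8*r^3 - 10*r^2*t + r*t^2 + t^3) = (-15*r^2 - 2*r*t + t^2)/(2*r^2 - 3*r*t + t^2)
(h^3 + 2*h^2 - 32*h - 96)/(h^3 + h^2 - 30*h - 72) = (h + 4)/(h + 3)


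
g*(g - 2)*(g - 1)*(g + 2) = g^4 - g^3 - 4*g^2 + 4*g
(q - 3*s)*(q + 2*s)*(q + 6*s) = q^3 + 5*q^2*s - 12*q*s^2 - 36*s^3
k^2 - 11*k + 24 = (k - 8)*(k - 3)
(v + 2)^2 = v^2 + 4*v + 4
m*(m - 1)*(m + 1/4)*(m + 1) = m^4 + m^3/4 - m^2 - m/4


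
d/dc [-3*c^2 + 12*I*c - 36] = -6*c + 12*I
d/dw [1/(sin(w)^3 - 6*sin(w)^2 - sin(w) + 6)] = (-3*sin(w)^2 + 12*sin(w) + 1)/((sin(w) - 6)^2*cos(w)^3)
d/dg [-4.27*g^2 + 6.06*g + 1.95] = 6.06 - 8.54*g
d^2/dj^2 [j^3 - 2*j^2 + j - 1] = 6*j - 4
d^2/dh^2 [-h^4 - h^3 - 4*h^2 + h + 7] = -12*h^2 - 6*h - 8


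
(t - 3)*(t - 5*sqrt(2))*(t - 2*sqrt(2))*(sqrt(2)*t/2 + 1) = sqrt(2)*t^4/2 - 6*t^3 - 3*sqrt(2)*t^3/2 + 3*sqrt(2)*t^2 + 18*t^2 - 9*sqrt(2)*t + 20*t - 60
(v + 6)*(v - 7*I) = v^2 + 6*v - 7*I*v - 42*I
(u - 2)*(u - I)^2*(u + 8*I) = u^4 - 2*u^3 + 6*I*u^3 + 15*u^2 - 12*I*u^2 - 30*u - 8*I*u + 16*I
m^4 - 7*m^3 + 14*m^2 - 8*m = m*(m - 4)*(m - 2)*(m - 1)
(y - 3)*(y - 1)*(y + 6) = y^3 + 2*y^2 - 21*y + 18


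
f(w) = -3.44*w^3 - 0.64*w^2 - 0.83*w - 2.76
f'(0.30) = -2.14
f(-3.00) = 86.85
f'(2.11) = -49.48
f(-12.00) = 5859.36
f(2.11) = -39.68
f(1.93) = -31.48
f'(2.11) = -49.48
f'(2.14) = -50.83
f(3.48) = -158.38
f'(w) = -10.32*w^2 - 1.28*w - 0.83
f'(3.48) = -130.26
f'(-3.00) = -89.87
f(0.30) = -3.16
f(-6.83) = 1069.08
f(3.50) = -161.00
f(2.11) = -39.68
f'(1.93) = -41.74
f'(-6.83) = -473.50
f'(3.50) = -131.73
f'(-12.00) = -1471.55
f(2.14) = -41.18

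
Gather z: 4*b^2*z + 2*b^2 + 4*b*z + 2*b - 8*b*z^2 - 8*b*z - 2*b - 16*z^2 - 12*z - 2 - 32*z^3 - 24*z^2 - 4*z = 2*b^2 - 32*z^3 + z^2*(-8*b - 40) + z*(4*b^2 - 4*b - 16) - 2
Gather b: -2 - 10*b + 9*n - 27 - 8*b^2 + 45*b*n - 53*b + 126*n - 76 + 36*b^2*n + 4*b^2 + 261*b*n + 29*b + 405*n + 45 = b^2*(36*n - 4) + b*(306*n - 34) + 540*n - 60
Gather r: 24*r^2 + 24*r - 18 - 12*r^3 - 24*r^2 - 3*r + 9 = -12*r^3 + 21*r - 9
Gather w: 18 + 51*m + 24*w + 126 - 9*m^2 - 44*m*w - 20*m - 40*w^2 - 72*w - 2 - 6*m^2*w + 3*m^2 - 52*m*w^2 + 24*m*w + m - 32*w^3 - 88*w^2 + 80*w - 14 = -6*m^2 + 32*m - 32*w^3 + w^2*(-52*m - 128) + w*(-6*m^2 - 20*m + 32) + 128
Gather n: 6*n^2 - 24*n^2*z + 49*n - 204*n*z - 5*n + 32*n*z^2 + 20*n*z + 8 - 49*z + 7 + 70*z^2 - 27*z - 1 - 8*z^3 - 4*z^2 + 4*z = n^2*(6 - 24*z) + n*(32*z^2 - 184*z + 44) - 8*z^3 + 66*z^2 - 72*z + 14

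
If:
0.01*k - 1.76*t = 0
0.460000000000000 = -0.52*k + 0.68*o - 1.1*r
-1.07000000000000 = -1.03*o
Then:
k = 176.0*t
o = 1.04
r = 0.224007060900265 - 83.2*t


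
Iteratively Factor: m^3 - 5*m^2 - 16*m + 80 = (m + 4)*(m^2 - 9*m + 20) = (m - 5)*(m + 4)*(m - 4)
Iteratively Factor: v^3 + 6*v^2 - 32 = (v + 4)*(v^2 + 2*v - 8) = (v - 2)*(v + 4)*(v + 4)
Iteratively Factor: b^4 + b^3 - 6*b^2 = (b)*(b^3 + b^2 - 6*b) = b^2*(b^2 + b - 6) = b^2*(b - 2)*(b + 3)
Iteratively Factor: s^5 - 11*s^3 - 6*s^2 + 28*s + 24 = (s + 2)*(s^4 - 2*s^3 - 7*s^2 + 8*s + 12) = (s - 2)*(s + 2)*(s^3 - 7*s - 6) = (s - 2)*(s + 2)^2*(s^2 - 2*s - 3) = (s - 2)*(s + 1)*(s + 2)^2*(s - 3)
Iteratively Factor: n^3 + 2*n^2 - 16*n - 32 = (n + 2)*(n^2 - 16) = (n - 4)*(n + 2)*(n + 4)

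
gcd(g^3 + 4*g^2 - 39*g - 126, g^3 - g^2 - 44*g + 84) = g^2 + g - 42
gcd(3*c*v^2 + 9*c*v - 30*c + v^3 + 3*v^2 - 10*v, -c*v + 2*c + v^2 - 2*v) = v - 2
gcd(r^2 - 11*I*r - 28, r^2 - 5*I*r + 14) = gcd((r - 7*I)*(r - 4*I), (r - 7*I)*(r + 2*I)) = r - 7*I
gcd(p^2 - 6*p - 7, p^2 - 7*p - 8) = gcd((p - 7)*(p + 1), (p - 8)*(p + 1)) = p + 1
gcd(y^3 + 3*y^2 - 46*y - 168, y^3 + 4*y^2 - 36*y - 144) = y^2 + 10*y + 24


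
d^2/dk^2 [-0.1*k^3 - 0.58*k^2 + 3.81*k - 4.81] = -0.6*k - 1.16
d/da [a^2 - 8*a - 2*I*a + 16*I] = 2*a - 8 - 2*I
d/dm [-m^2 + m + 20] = 1 - 2*m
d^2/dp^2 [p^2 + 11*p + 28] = 2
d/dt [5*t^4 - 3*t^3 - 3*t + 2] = 20*t^3 - 9*t^2 - 3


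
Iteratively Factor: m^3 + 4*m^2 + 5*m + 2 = (m + 1)*(m^2 + 3*m + 2) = (m + 1)^2*(m + 2)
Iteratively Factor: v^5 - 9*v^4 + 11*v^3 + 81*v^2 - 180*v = (v)*(v^4 - 9*v^3 + 11*v^2 + 81*v - 180) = v*(v - 3)*(v^3 - 6*v^2 - 7*v + 60) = v*(v - 4)*(v - 3)*(v^2 - 2*v - 15) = v*(v - 4)*(v - 3)*(v + 3)*(v - 5)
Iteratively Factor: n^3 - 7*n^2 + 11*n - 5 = (n - 5)*(n^2 - 2*n + 1) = (n - 5)*(n - 1)*(n - 1)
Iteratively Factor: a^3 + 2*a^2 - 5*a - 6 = (a + 3)*(a^2 - a - 2) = (a - 2)*(a + 3)*(a + 1)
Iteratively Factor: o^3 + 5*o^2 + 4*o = (o + 4)*(o^2 + o) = (o + 1)*(o + 4)*(o)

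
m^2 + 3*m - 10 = (m - 2)*(m + 5)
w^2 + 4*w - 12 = (w - 2)*(w + 6)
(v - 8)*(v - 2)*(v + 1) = v^3 - 9*v^2 + 6*v + 16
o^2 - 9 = (o - 3)*(o + 3)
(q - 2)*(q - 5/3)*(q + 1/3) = q^3 - 10*q^2/3 + 19*q/9 + 10/9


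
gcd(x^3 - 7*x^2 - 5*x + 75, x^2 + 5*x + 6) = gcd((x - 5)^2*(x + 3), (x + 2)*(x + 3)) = x + 3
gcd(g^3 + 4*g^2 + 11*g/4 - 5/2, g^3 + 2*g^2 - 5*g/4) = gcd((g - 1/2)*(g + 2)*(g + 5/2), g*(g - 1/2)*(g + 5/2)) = g^2 + 2*g - 5/4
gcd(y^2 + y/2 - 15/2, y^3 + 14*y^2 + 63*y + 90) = y + 3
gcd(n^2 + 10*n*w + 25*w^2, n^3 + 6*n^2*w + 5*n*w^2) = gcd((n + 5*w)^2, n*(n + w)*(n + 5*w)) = n + 5*w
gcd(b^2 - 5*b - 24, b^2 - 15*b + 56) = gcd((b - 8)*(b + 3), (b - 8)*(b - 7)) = b - 8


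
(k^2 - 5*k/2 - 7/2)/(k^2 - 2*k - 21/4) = 2*(k + 1)/(2*k + 3)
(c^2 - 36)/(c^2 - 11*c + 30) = (c + 6)/(c - 5)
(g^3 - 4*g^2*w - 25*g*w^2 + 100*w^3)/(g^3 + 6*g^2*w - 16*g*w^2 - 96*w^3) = (g^2 - 25*w^2)/(g^2 + 10*g*w + 24*w^2)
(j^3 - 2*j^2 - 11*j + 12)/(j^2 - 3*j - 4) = (j^2 + 2*j - 3)/(j + 1)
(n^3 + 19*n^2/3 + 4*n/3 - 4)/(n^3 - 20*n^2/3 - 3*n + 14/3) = (n + 6)/(n - 7)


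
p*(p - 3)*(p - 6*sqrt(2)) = p^3 - 6*sqrt(2)*p^2 - 3*p^2 + 18*sqrt(2)*p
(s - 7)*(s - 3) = s^2 - 10*s + 21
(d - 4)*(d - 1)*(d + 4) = d^3 - d^2 - 16*d + 16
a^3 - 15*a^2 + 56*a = a*(a - 8)*(a - 7)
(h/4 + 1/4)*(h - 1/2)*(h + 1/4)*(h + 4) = h^4/4 + 19*h^3/16 + 21*h^2/32 - 13*h/32 - 1/8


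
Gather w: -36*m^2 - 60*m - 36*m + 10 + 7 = -36*m^2 - 96*m + 17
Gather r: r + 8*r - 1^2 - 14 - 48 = 9*r - 63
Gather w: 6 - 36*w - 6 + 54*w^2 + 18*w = 54*w^2 - 18*w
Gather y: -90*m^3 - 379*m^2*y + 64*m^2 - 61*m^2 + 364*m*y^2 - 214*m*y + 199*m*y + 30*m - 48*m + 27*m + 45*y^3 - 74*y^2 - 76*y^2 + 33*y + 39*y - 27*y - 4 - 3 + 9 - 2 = -90*m^3 + 3*m^2 + 9*m + 45*y^3 + y^2*(364*m - 150) + y*(-379*m^2 - 15*m + 45)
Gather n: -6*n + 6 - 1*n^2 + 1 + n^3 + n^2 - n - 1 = n^3 - 7*n + 6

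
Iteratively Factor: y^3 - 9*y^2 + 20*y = (y - 4)*(y^2 - 5*y) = (y - 5)*(y - 4)*(y)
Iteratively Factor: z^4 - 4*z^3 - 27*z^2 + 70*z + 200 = (z + 4)*(z^3 - 8*z^2 + 5*z + 50) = (z - 5)*(z + 4)*(z^2 - 3*z - 10) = (z - 5)^2*(z + 4)*(z + 2)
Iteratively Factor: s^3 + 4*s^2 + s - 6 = (s - 1)*(s^2 + 5*s + 6) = (s - 1)*(s + 3)*(s + 2)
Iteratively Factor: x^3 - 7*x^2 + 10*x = (x - 2)*(x^2 - 5*x) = x*(x - 2)*(x - 5)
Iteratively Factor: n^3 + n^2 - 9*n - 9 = (n - 3)*(n^2 + 4*n + 3) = (n - 3)*(n + 3)*(n + 1)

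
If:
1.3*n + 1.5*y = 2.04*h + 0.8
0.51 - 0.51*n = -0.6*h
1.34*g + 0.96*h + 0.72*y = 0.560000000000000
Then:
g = -2.64199738634019*y - 0.283650870073595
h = 2.93778801843318*y + 0.97926267281106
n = 3.45622119815668*y + 2.15207373271889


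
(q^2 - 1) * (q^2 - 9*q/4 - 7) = q^4 - 9*q^3/4 - 8*q^2 + 9*q/4 + 7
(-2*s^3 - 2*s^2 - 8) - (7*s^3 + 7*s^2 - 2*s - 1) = -9*s^3 - 9*s^2 + 2*s - 7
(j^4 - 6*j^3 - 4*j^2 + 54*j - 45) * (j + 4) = j^5 - 2*j^4 - 28*j^3 + 38*j^2 + 171*j - 180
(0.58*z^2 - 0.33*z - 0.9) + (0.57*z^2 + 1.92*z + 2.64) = 1.15*z^2 + 1.59*z + 1.74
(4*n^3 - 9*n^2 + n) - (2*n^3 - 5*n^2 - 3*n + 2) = 2*n^3 - 4*n^2 + 4*n - 2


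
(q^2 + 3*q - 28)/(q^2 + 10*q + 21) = (q - 4)/(q + 3)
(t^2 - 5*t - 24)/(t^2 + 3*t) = (t - 8)/t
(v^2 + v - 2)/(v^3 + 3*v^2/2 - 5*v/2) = 2*(v + 2)/(v*(2*v + 5))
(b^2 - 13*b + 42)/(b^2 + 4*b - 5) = (b^2 - 13*b + 42)/(b^2 + 4*b - 5)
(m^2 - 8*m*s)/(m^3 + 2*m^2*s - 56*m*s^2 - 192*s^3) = m/(m^2 + 10*m*s + 24*s^2)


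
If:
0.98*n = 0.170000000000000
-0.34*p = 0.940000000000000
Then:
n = 0.17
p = -2.76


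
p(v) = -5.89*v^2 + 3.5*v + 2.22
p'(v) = 3.5 - 11.78*v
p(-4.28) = -120.66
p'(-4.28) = 53.92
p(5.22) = -140.00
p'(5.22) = -57.99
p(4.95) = -124.77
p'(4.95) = -54.81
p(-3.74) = -93.26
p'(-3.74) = 47.56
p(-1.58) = -18.01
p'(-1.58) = 22.11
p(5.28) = -143.50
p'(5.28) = -58.70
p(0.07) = 2.44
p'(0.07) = 2.68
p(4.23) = -88.36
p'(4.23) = -46.33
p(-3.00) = -61.29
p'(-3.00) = 38.84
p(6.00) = -188.82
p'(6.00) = -67.18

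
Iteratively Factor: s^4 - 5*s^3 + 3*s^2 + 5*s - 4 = (s - 4)*(s^3 - s^2 - s + 1) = (s - 4)*(s - 1)*(s^2 - 1) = (s - 4)*(s - 1)^2*(s + 1)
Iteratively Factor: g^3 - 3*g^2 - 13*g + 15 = (g + 3)*(g^2 - 6*g + 5) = (g - 5)*(g + 3)*(g - 1)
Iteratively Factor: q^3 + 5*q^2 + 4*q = (q + 1)*(q^2 + 4*q) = (q + 1)*(q + 4)*(q)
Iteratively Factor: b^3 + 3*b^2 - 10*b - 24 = (b - 3)*(b^2 + 6*b + 8) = (b - 3)*(b + 2)*(b + 4)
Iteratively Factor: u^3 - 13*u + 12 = (u - 3)*(u^2 + 3*u - 4) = (u - 3)*(u - 1)*(u + 4)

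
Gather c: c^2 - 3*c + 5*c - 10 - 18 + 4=c^2 + 2*c - 24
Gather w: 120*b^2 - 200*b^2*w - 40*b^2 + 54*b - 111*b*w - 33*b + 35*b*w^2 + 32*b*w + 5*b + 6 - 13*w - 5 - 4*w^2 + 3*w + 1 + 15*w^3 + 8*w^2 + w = 80*b^2 + 26*b + 15*w^3 + w^2*(35*b + 4) + w*(-200*b^2 - 79*b - 9) + 2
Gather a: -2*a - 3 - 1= -2*a - 4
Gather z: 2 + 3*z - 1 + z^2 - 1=z^2 + 3*z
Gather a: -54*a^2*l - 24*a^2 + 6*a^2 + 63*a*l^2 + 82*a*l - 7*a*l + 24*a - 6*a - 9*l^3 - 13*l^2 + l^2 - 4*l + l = a^2*(-54*l - 18) + a*(63*l^2 + 75*l + 18) - 9*l^3 - 12*l^2 - 3*l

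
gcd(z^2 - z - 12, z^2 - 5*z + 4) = z - 4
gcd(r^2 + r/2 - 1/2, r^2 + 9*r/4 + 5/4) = r + 1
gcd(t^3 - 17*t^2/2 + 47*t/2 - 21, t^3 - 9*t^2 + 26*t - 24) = t^2 - 5*t + 6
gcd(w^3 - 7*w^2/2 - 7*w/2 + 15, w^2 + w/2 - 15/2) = w - 5/2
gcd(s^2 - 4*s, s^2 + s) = s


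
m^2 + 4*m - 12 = (m - 2)*(m + 6)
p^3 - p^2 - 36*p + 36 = (p - 6)*(p - 1)*(p + 6)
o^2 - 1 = (o - 1)*(o + 1)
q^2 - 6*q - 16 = (q - 8)*(q + 2)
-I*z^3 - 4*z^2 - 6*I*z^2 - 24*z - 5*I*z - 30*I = (z + 6)*(z - 5*I)*(-I*z + 1)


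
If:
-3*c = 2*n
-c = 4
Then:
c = -4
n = 6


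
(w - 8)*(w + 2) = w^2 - 6*w - 16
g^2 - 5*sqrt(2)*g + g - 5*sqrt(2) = (g + 1)*(g - 5*sqrt(2))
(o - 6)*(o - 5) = o^2 - 11*o + 30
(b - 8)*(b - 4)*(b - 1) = b^3 - 13*b^2 + 44*b - 32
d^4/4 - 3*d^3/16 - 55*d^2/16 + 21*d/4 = d*(d/4 + 1)*(d - 3)*(d - 7/4)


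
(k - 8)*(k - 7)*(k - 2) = k^3 - 17*k^2 + 86*k - 112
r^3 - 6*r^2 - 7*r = r*(r - 7)*(r + 1)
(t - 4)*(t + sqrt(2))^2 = t^3 - 4*t^2 + 2*sqrt(2)*t^2 - 8*sqrt(2)*t + 2*t - 8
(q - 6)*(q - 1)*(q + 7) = q^3 - 43*q + 42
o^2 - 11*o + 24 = (o - 8)*(o - 3)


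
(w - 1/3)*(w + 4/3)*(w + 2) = w^3 + 3*w^2 + 14*w/9 - 8/9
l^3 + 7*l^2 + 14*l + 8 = (l + 1)*(l + 2)*(l + 4)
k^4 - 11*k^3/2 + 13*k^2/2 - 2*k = k*(k - 4)*(k - 1)*(k - 1/2)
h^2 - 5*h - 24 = (h - 8)*(h + 3)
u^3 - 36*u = u*(u - 6)*(u + 6)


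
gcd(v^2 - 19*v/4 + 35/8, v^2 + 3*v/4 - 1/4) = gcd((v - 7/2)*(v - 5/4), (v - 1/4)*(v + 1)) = 1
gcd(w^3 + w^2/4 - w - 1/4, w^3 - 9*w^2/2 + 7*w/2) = w - 1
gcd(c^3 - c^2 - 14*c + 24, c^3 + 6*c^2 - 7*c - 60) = c^2 + c - 12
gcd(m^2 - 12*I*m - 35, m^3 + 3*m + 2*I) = 1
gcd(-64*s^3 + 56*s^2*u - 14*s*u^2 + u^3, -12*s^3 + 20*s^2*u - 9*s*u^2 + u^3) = 2*s - u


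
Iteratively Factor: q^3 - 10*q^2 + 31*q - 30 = (q - 5)*(q^2 - 5*q + 6) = (q - 5)*(q - 3)*(q - 2)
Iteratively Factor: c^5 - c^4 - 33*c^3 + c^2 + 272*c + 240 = (c + 1)*(c^4 - 2*c^3 - 31*c^2 + 32*c + 240) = (c - 5)*(c + 1)*(c^3 + 3*c^2 - 16*c - 48) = (c - 5)*(c - 4)*(c + 1)*(c^2 + 7*c + 12) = (c - 5)*(c - 4)*(c + 1)*(c + 3)*(c + 4)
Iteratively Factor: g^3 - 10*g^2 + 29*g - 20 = (g - 4)*(g^2 - 6*g + 5) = (g - 4)*(g - 1)*(g - 5)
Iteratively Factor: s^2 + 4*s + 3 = (s + 1)*(s + 3)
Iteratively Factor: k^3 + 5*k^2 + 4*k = (k)*(k^2 + 5*k + 4) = k*(k + 1)*(k + 4)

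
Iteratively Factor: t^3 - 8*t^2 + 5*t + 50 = (t + 2)*(t^2 - 10*t + 25) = (t - 5)*(t + 2)*(t - 5)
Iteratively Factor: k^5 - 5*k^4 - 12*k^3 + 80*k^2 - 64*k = (k - 1)*(k^4 - 4*k^3 - 16*k^2 + 64*k) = (k - 1)*(k + 4)*(k^3 - 8*k^2 + 16*k) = k*(k - 1)*(k + 4)*(k^2 - 8*k + 16) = k*(k - 4)*(k - 1)*(k + 4)*(k - 4)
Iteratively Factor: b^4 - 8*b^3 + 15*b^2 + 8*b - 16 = (b - 1)*(b^3 - 7*b^2 + 8*b + 16) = (b - 1)*(b + 1)*(b^2 - 8*b + 16) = (b - 4)*(b - 1)*(b + 1)*(b - 4)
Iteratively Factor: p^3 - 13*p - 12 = (p - 4)*(p^2 + 4*p + 3) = (p - 4)*(p + 3)*(p + 1)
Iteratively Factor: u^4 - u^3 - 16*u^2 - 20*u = (u + 2)*(u^3 - 3*u^2 - 10*u) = (u - 5)*(u + 2)*(u^2 + 2*u) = (u - 5)*(u + 2)^2*(u)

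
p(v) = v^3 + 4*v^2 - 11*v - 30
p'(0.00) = -11.00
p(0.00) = -30.00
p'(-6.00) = 49.00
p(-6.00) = -36.00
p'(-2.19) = -14.13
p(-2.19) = 2.77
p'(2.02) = 17.40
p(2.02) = -27.66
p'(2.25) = 22.19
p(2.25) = -23.11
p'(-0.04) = -11.32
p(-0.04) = -29.55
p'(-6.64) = 68.15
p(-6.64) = -73.36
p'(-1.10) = -16.17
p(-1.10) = -14.39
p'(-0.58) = -14.63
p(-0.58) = -22.47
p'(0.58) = -5.35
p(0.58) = -34.84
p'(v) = 3*v^2 + 8*v - 11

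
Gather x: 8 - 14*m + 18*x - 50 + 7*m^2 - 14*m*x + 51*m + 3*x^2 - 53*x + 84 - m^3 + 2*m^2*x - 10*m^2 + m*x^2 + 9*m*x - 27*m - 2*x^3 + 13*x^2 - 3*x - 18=-m^3 - 3*m^2 + 10*m - 2*x^3 + x^2*(m + 16) + x*(2*m^2 - 5*m - 38) + 24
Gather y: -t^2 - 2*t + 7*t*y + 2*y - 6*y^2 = -t^2 - 2*t - 6*y^2 + y*(7*t + 2)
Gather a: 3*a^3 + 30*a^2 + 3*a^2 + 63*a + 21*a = 3*a^3 + 33*a^2 + 84*a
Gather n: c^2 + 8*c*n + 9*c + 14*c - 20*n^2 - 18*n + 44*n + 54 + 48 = c^2 + 23*c - 20*n^2 + n*(8*c + 26) + 102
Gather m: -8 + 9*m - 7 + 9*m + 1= 18*m - 14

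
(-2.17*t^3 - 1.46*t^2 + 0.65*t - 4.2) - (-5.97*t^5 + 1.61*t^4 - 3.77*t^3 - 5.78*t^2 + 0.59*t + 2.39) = 5.97*t^5 - 1.61*t^4 + 1.6*t^3 + 4.32*t^2 + 0.0600000000000001*t - 6.59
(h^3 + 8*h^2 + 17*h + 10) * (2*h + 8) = 2*h^4 + 24*h^3 + 98*h^2 + 156*h + 80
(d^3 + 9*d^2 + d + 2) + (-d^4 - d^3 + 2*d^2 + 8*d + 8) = -d^4 + 11*d^2 + 9*d + 10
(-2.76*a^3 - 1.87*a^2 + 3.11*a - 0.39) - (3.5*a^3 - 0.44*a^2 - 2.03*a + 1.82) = -6.26*a^3 - 1.43*a^2 + 5.14*a - 2.21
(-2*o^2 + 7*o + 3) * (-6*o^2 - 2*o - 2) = 12*o^4 - 38*o^3 - 28*o^2 - 20*o - 6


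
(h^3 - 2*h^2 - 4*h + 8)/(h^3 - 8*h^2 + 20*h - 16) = (h + 2)/(h - 4)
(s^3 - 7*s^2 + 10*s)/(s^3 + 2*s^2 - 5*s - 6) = s*(s - 5)/(s^2 + 4*s + 3)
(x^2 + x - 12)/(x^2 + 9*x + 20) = (x - 3)/(x + 5)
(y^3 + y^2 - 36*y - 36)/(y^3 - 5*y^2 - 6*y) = (y + 6)/y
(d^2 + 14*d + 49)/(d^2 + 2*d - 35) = (d + 7)/(d - 5)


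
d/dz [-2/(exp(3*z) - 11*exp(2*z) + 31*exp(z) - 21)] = (6*exp(2*z) - 44*exp(z) + 62)*exp(z)/(exp(3*z) - 11*exp(2*z) + 31*exp(z) - 21)^2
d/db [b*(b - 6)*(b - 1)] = 3*b^2 - 14*b + 6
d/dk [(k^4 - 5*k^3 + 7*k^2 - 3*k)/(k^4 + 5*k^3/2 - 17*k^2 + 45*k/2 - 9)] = 6*(5*k^2 - 12*k + 18)/(4*k^4 + 36*k^3 + 9*k^2 - 324*k + 324)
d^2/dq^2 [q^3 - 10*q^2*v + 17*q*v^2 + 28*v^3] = 6*q - 20*v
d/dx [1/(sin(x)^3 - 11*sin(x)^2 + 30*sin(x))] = (-3*cos(x) + 22/tan(x) - 30*cos(x)/sin(x)^2)/((sin(x) - 6)^2*(sin(x) - 5)^2)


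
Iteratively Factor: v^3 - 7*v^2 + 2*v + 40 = (v - 5)*(v^2 - 2*v - 8) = (v - 5)*(v - 4)*(v + 2)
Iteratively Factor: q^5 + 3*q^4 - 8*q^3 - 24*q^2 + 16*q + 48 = (q - 2)*(q^4 + 5*q^3 + 2*q^2 - 20*q - 24) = (q - 2)*(q + 2)*(q^3 + 3*q^2 - 4*q - 12) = (q - 2)*(q + 2)*(q + 3)*(q^2 - 4) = (q - 2)*(q + 2)^2*(q + 3)*(q - 2)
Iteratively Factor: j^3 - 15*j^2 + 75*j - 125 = (j - 5)*(j^2 - 10*j + 25) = (j - 5)^2*(j - 5)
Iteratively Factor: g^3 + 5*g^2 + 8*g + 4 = (g + 2)*(g^2 + 3*g + 2) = (g + 2)^2*(g + 1)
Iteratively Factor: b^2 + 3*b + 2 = (b + 2)*(b + 1)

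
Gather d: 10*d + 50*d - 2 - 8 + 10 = 60*d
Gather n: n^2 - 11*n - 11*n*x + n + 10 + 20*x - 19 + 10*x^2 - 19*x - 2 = n^2 + n*(-11*x - 10) + 10*x^2 + x - 11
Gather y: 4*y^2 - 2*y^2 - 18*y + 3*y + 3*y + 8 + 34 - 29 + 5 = 2*y^2 - 12*y + 18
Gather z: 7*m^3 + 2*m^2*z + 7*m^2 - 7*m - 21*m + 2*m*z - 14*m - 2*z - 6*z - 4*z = 7*m^3 + 7*m^2 - 42*m + z*(2*m^2 + 2*m - 12)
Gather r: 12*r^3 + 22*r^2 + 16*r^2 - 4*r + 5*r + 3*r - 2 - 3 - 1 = 12*r^3 + 38*r^2 + 4*r - 6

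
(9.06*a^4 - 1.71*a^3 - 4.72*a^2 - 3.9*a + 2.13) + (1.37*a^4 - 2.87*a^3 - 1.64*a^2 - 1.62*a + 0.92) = 10.43*a^4 - 4.58*a^3 - 6.36*a^2 - 5.52*a + 3.05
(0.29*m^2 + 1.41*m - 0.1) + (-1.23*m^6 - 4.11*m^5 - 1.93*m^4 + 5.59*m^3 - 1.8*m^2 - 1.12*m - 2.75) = -1.23*m^6 - 4.11*m^5 - 1.93*m^4 + 5.59*m^3 - 1.51*m^2 + 0.29*m - 2.85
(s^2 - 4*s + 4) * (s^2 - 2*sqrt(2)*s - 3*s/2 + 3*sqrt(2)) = s^4 - 11*s^3/2 - 2*sqrt(2)*s^3 + 10*s^2 + 11*sqrt(2)*s^2 - 20*sqrt(2)*s - 6*s + 12*sqrt(2)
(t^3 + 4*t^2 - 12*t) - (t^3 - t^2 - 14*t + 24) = 5*t^2 + 2*t - 24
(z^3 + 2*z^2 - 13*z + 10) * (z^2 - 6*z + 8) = z^5 - 4*z^4 - 17*z^3 + 104*z^2 - 164*z + 80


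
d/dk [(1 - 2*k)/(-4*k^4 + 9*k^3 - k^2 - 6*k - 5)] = (8*k^4 - 18*k^3 + 2*k^2 + 12*k - (2*k - 1)*(16*k^3 - 27*k^2 + 2*k + 6) + 10)/(4*k^4 - 9*k^3 + k^2 + 6*k + 5)^2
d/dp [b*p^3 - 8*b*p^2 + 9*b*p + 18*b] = b*(3*p^2 - 16*p + 9)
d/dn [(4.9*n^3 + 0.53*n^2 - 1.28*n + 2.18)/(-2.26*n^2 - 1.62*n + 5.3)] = (-11.074*n^4 - 15.876*n^3 + 74.1586*n^2 + 15.4716*n - 3.2524)/(5.1076*n^4 + 7.3224*n^3 - 21.3316*n^2 - 17.172*n + 28.09)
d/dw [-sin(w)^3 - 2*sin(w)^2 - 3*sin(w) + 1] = (-4*sin(w) + 3*cos(w)^2 - 6)*cos(w)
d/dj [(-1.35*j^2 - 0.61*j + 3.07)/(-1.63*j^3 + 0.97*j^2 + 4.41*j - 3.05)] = (-2.2005*j^4 - 1.9886*j^3 + 9.6505*j^2 + 2.2792*j - 11.6782)/(2.6569*j^6 - 3.1622*j^5 - 13.4357*j^4 + 18.4984*j^3 + 13.5311*j^2 - 26.901*j + 9.3025)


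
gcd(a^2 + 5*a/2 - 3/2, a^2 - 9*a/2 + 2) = a - 1/2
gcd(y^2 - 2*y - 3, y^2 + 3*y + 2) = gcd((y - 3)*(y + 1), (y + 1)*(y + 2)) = y + 1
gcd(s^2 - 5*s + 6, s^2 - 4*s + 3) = s - 3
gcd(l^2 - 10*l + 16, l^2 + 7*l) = 1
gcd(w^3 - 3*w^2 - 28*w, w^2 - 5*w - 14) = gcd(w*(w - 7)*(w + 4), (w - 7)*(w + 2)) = w - 7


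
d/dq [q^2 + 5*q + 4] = 2*q + 5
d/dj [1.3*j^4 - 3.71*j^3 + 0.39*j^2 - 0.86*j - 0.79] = 5.2*j^3 - 11.13*j^2 + 0.78*j - 0.86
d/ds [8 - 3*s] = -3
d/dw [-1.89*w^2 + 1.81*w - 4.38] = 1.81 - 3.78*w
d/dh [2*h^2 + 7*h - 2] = 4*h + 7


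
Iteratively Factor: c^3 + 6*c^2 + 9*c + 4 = (c + 4)*(c^2 + 2*c + 1) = (c + 1)*(c + 4)*(c + 1)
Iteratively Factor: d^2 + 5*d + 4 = (d + 1)*(d + 4)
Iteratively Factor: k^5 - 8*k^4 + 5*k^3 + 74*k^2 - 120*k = (k + 3)*(k^4 - 11*k^3 + 38*k^2 - 40*k) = (k - 4)*(k + 3)*(k^3 - 7*k^2 + 10*k) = k*(k - 4)*(k + 3)*(k^2 - 7*k + 10) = k*(k - 5)*(k - 4)*(k + 3)*(k - 2)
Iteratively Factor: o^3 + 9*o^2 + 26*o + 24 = (o + 2)*(o^2 + 7*o + 12) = (o + 2)*(o + 4)*(o + 3)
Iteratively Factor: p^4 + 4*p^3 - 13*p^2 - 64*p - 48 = (p + 3)*(p^3 + p^2 - 16*p - 16) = (p + 3)*(p + 4)*(p^2 - 3*p - 4) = (p - 4)*(p + 3)*(p + 4)*(p + 1)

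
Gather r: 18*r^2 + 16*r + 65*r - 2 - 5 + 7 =18*r^2 + 81*r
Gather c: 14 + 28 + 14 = 56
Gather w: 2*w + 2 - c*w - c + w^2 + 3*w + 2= -c + w^2 + w*(5 - c) + 4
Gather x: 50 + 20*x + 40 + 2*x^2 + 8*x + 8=2*x^2 + 28*x + 98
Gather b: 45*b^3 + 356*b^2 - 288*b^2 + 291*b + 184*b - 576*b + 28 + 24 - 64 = 45*b^3 + 68*b^2 - 101*b - 12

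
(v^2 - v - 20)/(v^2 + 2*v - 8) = (v - 5)/(v - 2)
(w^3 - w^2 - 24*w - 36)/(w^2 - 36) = (w^2 + 5*w + 6)/(w + 6)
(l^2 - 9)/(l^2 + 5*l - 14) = (l^2 - 9)/(l^2 + 5*l - 14)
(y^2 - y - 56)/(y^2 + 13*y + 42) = (y - 8)/(y + 6)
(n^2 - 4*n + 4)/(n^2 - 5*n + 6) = (n - 2)/(n - 3)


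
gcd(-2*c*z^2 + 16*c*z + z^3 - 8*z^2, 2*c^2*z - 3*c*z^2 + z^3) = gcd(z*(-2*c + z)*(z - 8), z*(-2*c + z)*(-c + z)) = -2*c*z + z^2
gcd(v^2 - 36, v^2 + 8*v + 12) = v + 6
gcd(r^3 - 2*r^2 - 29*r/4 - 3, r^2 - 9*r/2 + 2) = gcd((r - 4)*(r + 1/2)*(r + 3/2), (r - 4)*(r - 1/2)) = r - 4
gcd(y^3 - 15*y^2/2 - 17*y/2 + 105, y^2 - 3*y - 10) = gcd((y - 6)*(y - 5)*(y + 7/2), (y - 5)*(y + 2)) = y - 5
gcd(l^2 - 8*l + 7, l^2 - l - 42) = l - 7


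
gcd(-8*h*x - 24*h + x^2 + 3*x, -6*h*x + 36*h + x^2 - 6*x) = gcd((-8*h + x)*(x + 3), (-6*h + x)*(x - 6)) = 1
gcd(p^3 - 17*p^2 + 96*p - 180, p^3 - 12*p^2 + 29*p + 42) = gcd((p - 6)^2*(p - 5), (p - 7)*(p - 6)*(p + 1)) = p - 6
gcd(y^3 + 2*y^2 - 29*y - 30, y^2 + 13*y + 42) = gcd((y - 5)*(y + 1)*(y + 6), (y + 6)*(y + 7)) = y + 6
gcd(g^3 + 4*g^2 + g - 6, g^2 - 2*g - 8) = g + 2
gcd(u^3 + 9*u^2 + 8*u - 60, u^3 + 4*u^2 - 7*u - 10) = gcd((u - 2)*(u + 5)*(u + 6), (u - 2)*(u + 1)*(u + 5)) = u^2 + 3*u - 10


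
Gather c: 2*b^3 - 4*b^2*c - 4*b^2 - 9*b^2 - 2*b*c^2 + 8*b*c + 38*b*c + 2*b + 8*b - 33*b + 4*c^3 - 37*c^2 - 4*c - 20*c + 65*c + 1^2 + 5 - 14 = 2*b^3 - 13*b^2 - 23*b + 4*c^3 + c^2*(-2*b - 37) + c*(-4*b^2 + 46*b + 41) - 8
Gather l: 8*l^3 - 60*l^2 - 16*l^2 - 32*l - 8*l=8*l^3 - 76*l^2 - 40*l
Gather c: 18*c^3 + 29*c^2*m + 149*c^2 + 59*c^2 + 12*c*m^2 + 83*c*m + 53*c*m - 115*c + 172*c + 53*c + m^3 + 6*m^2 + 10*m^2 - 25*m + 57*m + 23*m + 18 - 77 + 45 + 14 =18*c^3 + c^2*(29*m + 208) + c*(12*m^2 + 136*m + 110) + m^3 + 16*m^2 + 55*m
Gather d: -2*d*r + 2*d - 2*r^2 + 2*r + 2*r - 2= d*(2 - 2*r) - 2*r^2 + 4*r - 2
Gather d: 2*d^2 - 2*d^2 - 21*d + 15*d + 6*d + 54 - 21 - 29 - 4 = 0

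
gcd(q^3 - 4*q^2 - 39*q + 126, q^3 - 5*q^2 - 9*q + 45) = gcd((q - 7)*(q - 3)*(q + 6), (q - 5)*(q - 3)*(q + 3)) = q - 3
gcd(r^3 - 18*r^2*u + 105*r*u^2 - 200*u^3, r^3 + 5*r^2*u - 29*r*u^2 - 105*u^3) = r - 5*u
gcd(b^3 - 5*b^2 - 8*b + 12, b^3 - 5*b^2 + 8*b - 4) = b - 1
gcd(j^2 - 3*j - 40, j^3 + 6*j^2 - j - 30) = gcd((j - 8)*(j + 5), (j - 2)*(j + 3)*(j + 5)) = j + 5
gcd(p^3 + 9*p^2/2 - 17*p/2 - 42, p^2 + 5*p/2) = 1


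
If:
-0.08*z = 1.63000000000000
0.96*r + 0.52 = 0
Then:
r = -0.54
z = -20.38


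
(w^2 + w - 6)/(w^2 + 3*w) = (w - 2)/w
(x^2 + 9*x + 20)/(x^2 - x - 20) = (x + 5)/(x - 5)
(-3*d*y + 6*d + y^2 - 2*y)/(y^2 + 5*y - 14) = (-3*d + y)/(y + 7)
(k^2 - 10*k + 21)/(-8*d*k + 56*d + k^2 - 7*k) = (3 - k)/(8*d - k)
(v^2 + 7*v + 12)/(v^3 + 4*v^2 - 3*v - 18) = (v + 4)/(v^2 + v - 6)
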